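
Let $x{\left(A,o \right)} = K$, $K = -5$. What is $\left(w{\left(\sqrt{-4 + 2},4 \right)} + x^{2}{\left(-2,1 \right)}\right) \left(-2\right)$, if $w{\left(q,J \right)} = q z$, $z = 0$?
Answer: $-50$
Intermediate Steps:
$x{\left(A,o \right)} = -5$
$w{\left(q,J \right)} = 0$ ($w{\left(q,J \right)} = q 0 = 0$)
$\left(w{\left(\sqrt{-4 + 2},4 \right)} + x^{2}{\left(-2,1 \right)}\right) \left(-2\right) = \left(0 + \left(-5\right)^{2}\right) \left(-2\right) = \left(0 + 25\right) \left(-2\right) = 25 \left(-2\right) = -50$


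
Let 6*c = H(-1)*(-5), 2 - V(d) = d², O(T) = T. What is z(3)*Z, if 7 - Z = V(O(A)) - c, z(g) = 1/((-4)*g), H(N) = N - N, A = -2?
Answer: -¾ ≈ -0.75000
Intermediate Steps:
H(N) = 0
V(d) = 2 - d²
c = 0 (c = (0*(-5))/6 = (⅙)*0 = 0)
z(g) = -1/(4*g)
Z = 9 (Z = 7 - ((2 - 1*(-2)²) - 1*0) = 7 - ((2 - 1*4) + 0) = 7 - ((2 - 4) + 0) = 7 - (-2 + 0) = 7 - 1*(-2) = 7 + 2 = 9)
z(3)*Z = -¼/3*9 = -¼*⅓*9 = -1/12*9 = -¾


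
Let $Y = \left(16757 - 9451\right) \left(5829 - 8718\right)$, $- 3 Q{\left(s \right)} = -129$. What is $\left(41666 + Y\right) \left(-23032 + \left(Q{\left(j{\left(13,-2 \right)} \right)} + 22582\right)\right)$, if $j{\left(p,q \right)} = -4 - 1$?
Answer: $8573604776$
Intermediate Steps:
$j{\left(p,q \right)} = -5$ ($j{\left(p,q \right)} = -4 - 1 = -5$)
$Q{\left(s \right)} = 43$ ($Q{\left(s \right)} = \left(- \frac{1}{3}\right) \left(-129\right) = 43$)
$Y = -21107034$ ($Y = 7306 \left(-2889\right) = -21107034$)
$\left(41666 + Y\right) \left(-23032 + \left(Q{\left(j{\left(13,-2 \right)} \right)} + 22582\right)\right) = \left(41666 - 21107034\right) \left(-23032 + \left(43 + 22582\right)\right) = - 21065368 \left(-23032 + 22625\right) = \left(-21065368\right) \left(-407\right) = 8573604776$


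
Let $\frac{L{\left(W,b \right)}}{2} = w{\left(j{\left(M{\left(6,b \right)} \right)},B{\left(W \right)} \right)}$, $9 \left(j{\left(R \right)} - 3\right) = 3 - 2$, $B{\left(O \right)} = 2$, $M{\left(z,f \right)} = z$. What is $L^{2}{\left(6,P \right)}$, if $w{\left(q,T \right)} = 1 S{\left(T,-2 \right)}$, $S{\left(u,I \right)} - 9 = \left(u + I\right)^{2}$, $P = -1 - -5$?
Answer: $324$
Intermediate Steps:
$P = 4$ ($P = -1 + 5 = 4$)
$j{\left(R \right)} = \frac{28}{9}$ ($j{\left(R \right)} = 3 + \frac{3 - 2}{9} = 3 + \frac{1}{9} \cdot 1 = 3 + \frac{1}{9} = \frac{28}{9}$)
$S{\left(u,I \right)} = 9 + \left(I + u\right)^{2}$ ($S{\left(u,I \right)} = 9 + \left(u + I\right)^{2} = 9 + \left(I + u\right)^{2}$)
$w{\left(q,T \right)} = 9 + \left(-2 + T\right)^{2}$ ($w{\left(q,T \right)} = 1 \left(9 + \left(-2 + T\right)^{2}\right) = 9 + \left(-2 + T\right)^{2}$)
$L{\left(W,b \right)} = 18$ ($L{\left(W,b \right)} = 2 \left(9 + \left(-2 + 2\right)^{2}\right) = 2 \left(9 + 0^{2}\right) = 2 \left(9 + 0\right) = 2 \cdot 9 = 18$)
$L^{2}{\left(6,P \right)} = 18^{2} = 324$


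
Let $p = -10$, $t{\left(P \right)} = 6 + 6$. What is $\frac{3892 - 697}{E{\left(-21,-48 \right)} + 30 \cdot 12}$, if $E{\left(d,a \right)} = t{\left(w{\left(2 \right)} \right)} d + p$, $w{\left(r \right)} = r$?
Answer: $\frac{3195}{98} \approx 32.602$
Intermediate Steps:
$t{\left(P \right)} = 12$
$E{\left(d,a \right)} = -10 + 12 d$ ($E{\left(d,a \right)} = 12 d - 10 = -10 + 12 d$)
$\frac{3892 - 697}{E{\left(-21,-48 \right)} + 30 \cdot 12} = \frac{3892 - 697}{\left(-10 + 12 \left(-21\right)\right) + 30 \cdot 12} = \frac{3195}{\left(-10 - 252\right) + 360} = \frac{3195}{-262 + 360} = \frac{3195}{98}$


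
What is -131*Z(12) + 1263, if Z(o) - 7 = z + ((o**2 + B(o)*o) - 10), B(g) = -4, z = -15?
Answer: -8955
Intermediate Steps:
Z(o) = -18 + o**2 - 4*o (Z(o) = 7 + (-15 + ((o**2 - 4*o) - 10)) = 7 + (-15 + (-10 + o**2 - 4*o)) = 7 + (-25 + o**2 - 4*o) = -18 + o**2 - 4*o)
-131*Z(12) + 1263 = -131*(-18 + 12**2 - 4*12) + 1263 = -131*(-18 + 144 - 48) + 1263 = -131*78 + 1263 = -10218 + 1263 = -8955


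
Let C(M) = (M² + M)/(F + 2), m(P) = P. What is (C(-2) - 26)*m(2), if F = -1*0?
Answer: -50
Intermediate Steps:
F = 0
C(M) = M/2 + M²/2 (C(M) = (M² + M)/(0 + 2) = (M + M²)/2 = (M + M²)*(½) = M/2 + M²/2)
(C(-2) - 26)*m(2) = ((½)*(-2)*(1 - 2) - 26)*2 = ((½)*(-2)*(-1) - 26)*2 = (1 - 26)*2 = -25*2 = -50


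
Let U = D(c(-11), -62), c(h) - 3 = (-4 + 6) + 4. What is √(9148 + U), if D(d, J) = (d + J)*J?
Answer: √12434 ≈ 111.51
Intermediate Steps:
c(h) = 9 (c(h) = 3 + ((-4 + 6) + 4) = 3 + (2 + 4) = 3 + 6 = 9)
D(d, J) = J*(J + d) (D(d, J) = (J + d)*J = J*(J + d))
U = 3286 (U = -62*(-62 + 9) = -62*(-53) = 3286)
√(9148 + U) = √(9148 + 3286) = √12434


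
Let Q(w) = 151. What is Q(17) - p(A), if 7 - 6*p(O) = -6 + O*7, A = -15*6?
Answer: 263/6 ≈ 43.833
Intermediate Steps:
A = -90
p(O) = 13/6 - 7*O/6 (p(O) = 7/6 - (-6 + O*7)/6 = 7/6 - (-6 + 7*O)/6 = 7/6 + (1 - 7*O/6) = 13/6 - 7*O/6)
Q(17) - p(A) = 151 - (13/6 - 7/6*(-90)) = 151 - (13/6 + 105) = 151 - 1*643/6 = 151 - 643/6 = 263/6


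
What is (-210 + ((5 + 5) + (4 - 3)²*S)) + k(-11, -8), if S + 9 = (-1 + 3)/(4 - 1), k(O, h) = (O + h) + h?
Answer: -706/3 ≈ -235.33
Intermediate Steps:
k(O, h) = O + 2*h
S = -25/3 (S = -9 + (-1 + 3)/(4 - 1) = -9 + 2/3 = -9 + 2*(⅓) = -9 + ⅔ = -25/3 ≈ -8.3333)
(-210 + ((5 + 5) + (4 - 3)²*S)) + k(-11, -8) = (-210 + ((5 + 5) + (4 - 3)²*(-25/3))) + (-11 + 2*(-8)) = (-210 + (10 + 1²*(-25/3))) + (-11 - 16) = (-210 + (10 + 1*(-25/3))) - 27 = (-210 + (10 - 25/3)) - 27 = (-210 + 5/3) - 27 = -625/3 - 27 = -706/3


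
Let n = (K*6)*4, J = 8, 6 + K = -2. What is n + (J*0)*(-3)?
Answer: -192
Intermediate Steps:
K = -8 (K = -6 - 2 = -8)
n = -192 (n = -8*6*4 = -48*4 = -192)
n + (J*0)*(-3) = -192 + (8*0)*(-3) = -192 + 0*(-3) = -192 + 0 = -192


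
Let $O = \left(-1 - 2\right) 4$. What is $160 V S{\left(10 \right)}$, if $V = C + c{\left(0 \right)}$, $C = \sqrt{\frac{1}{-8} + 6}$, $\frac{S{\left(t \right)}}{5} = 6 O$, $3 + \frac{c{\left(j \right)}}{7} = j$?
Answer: $1209600 - 14400 \sqrt{94} \approx 1.07 \cdot 10^{6}$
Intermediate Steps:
$c{\left(j \right)} = -21 + 7 j$
$O = -12$ ($O = \left(-3\right) 4 = -12$)
$S{\left(t \right)} = -360$ ($S{\left(t \right)} = 5 \cdot 6 \left(-12\right) = 5 \left(-72\right) = -360$)
$C = \frac{\sqrt{94}}{4}$ ($C = \sqrt{- \frac{1}{8} + 6} = \sqrt{\frac{47}{8}} = \frac{\sqrt{94}}{4} \approx 2.4238$)
$V = -21 + \frac{\sqrt{94}}{4}$ ($V = \frac{\sqrt{94}}{4} + \left(-21 + 7 \cdot 0\right) = \frac{\sqrt{94}}{4} + \left(-21 + 0\right) = \frac{\sqrt{94}}{4} - 21 = -21 + \frac{\sqrt{94}}{4} \approx -18.576$)
$160 V S{\left(10 \right)} = 160 \left(-21 + \frac{\sqrt{94}}{4}\right) \left(-360\right) = \left(-3360 + 40 \sqrt{94}\right) \left(-360\right) = 1209600 - 14400 \sqrt{94}$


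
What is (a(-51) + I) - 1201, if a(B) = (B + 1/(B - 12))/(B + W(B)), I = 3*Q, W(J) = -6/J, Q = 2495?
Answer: 342501218/54495 ≈ 6285.0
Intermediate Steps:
I = 7485 (I = 3*2495 = 7485)
a(B) = (B + 1/(-12 + B))/(B - 6/B) (a(B) = (B + 1/(B - 12))/(B - 6/B) = (B + 1/(-12 + B))/(B - 6/B))
(a(-51) + I) - 1201 = (-51*(1 + (-51)**2 - 12*(-51))/(72 - 51*(-6 + (-51)**2 - 12*(-51))) + 7485) - 1201 = (-51*(1 + 2601 + 612)/(72 - 51*(-6 + 2601 + 612)) + 7485) - 1201 = (-51*3214/(72 - 51*3207) + 7485) - 1201 = (-51*3214/(72 - 163557) + 7485) - 1201 = (-51*3214/(-163485) + 7485) - 1201 = (-51*(-1/163485)*3214 + 7485) - 1201 = (54638/54495 + 7485) - 1201 = 407949713/54495 - 1201 = 342501218/54495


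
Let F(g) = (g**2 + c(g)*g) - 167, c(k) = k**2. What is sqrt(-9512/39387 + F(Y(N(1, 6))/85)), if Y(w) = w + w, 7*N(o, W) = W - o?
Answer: I*sqrt(52027979750145743883)/557759307 ≈ 12.932*I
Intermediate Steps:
N(o, W) = -o/7 + W/7 (N(o, W) = (W - o)/7 = -o/7 + W/7)
Y(w) = 2*w
F(g) = -167 + g**2 + g**3 (F(g) = (g**2 + g**2*g) - 167 = (g**2 + g**3) - 167 = -167 + g**2 + g**3)
sqrt(-9512/39387 + F(Y(N(1, 6))/85)) = sqrt(-9512/39387 + (-167 + ((2*(-1/7*1 + (1/7)*6))/85)**2 + ((2*(-1/7*1 + (1/7)*6))/85)**3)) = sqrt(-9512*1/39387 + (-167 + ((2*(-1/7 + 6/7))*(1/85))**2 + ((2*(-1/7 + 6/7))*(1/85))**3)) = sqrt(-9512/39387 + (-167 + ((2*(5/7))*(1/85))**2 + ((2*(5/7))*(1/85))**3)) = sqrt(-9512/39387 + (-167 + ((10/7)*(1/85))**2 + ((10/7)*(1/85))**3)) = sqrt(-9512/39387 + (-167 + (2/119)**2 + (2/119)**3)) = sqrt(-9512/39387 + (-167 + 4/14161 + 8/1685159)) = sqrt(-9512/39387 - 281421069/1685159) = sqrt(-11100360877111/66373357533) = I*sqrt(52027979750145743883)/557759307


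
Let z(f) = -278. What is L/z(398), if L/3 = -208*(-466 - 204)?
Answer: -209040/139 ≈ -1503.9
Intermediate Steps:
L = 418080 (L = 3*(-208*(-466 - 204)) = 3*(-208*(-670)) = 3*139360 = 418080)
L/z(398) = 418080/(-278) = 418080*(-1/278) = -209040/139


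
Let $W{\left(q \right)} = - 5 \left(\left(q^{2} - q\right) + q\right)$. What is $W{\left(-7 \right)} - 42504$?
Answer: $-42749$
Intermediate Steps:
$W{\left(q \right)} = - 5 q^{2}$
$W{\left(-7 \right)} - 42504 = - 5 \left(-7\right)^{2} - 42504 = \left(-5\right) 49 - 42504 = -245 - 42504 = -42749$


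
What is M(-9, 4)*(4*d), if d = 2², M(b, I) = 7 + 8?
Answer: 240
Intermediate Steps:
M(b, I) = 15
d = 4
M(-9, 4)*(4*d) = 15*(4*4) = 15*16 = 240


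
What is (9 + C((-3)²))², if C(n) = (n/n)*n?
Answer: 324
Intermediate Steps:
C(n) = n (C(n) = 1*n = n)
(9 + C((-3)²))² = (9 + (-3)²)² = (9 + 9)² = 18² = 324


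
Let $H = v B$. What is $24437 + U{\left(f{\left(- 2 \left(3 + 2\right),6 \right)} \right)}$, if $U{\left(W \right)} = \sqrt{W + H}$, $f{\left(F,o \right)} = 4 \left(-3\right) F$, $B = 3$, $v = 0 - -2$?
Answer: $24437 + 3 \sqrt{14} \approx 24448.0$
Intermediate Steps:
$v = 2$ ($v = 0 + 2 = 2$)
$H = 6$ ($H = 2 \cdot 3 = 6$)
$f{\left(F,o \right)} = - 12 F$
$U{\left(W \right)} = \sqrt{6 + W}$ ($U{\left(W \right)} = \sqrt{W + 6} = \sqrt{6 + W}$)
$24437 + U{\left(f{\left(- 2 \left(3 + 2\right),6 \right)} \right)} = 24437 + \sqrt{6 - 12 \left(- 2 \left(3 + 2\right)\right)} = 24437 + \sqrt{6 - 12 \left(\left(-2\right) 5\right)} = 24437 + \sqrt{6 - -120} = 24437 + \sqrt{6 + 120} = 24437 + \sqrt{126} = 24437 + 3 \sqrt{14}$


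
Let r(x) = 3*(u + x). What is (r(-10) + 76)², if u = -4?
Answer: 1156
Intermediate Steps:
r(x) = -12 + 3*x (r(x) = 3*(-4 + x) = -12 + 3*x)
(r(-10) + 76)² = ((-12 + 3*(-10)) + 76)² = ((-12 - 30) + 76)² = (-42 + 76)² = 34² = 1156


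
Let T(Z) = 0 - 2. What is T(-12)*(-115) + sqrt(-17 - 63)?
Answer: 230 + 4*I*sqrt(5) ≈ 230.0 + 8.9443*I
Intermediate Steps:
T(Z) = -2
T(-12)*(-115) + sqrt(-17 - 63) = -2*(-115) + sqrt(-17 - 63) = 230 + sqrt(-80) = 230 + 4*I*sqrt(5)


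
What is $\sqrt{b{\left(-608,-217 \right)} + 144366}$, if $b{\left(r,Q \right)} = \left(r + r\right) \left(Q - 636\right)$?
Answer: $\sqrt{1181614} \approx 1087.0$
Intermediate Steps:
$b{\left(r,Q \right)} = 2 r \left(-636 + Q\right)$
$\sqrt{b{\left(-608,-217 \right)} + 144366} = \sqrt{2 \left(-608\right) \left(-636 - 217\right) + 144366} = \sqrt{2 \left(-608\right) \left(-853\right) + 144366} = \sqrt{1037248 + 144366} = \sqrt{1181614}$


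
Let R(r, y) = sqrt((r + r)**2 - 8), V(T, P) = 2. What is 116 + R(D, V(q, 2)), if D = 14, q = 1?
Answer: 116 + 2*sqrt(194) ≈ 143.86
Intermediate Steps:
R(r, y) = sqrt(-8 + 4*r**2) (R(r, y) = sqrt((2*r)**2 - 8) = sqrt(4*r**2 - 8) = sqrt(-8 + 4*r**2))
116 + R(D, V(q, 2)) = 116 + 2*sqrt(-2 + 14**2) = 116 + 2*sqrt(-2 + 196) = 116 + 2*sqrt(194)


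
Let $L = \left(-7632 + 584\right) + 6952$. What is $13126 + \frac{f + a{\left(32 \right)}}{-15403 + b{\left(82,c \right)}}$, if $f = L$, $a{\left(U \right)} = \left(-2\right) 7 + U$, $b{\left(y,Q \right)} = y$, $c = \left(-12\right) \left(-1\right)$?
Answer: $\frac{67034508}{5107} \approx 13126.0$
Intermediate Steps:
$c = 12$
$a{\left(U \right)} = -14 + U$
$L = -96$ ($L = -7048 + 6952 = -96$)
$f = -96$
$13126 + \frac{f + a{\left(32 \right)}}{-15403 + b{\left(82,c \right)}} = 13126 + \frac{-96 + \left(-14 + 32\right)}{-15403 + 82} = 13126 + \frac{-96 + 18}{-15321} = 13126 - - \frac{26}{5107} = 13126 + \frac{26}{5107} = \frac{67034508}{5107}$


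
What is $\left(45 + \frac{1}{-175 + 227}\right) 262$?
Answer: $\frac{306671}{26} \approx 11795.0$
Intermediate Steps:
$\left(45 + \frac{1}{-175 + 227}\right) 262 = \left(45 + \frac{1}{52}\right) 262 = \frac{2341}{52} \cdot 262 = \frac{306671}{26}$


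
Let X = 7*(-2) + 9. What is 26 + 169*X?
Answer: -819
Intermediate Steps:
X = -5 (X = -14 + 9 = -5)
26 + 169*X = 26 + 169*(-5) = 26 - 845 = -819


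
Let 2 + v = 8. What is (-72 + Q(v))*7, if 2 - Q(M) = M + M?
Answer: -574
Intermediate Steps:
v = 6 (v = -2 + 8 = 6)
Q(M) = 2 - 2*M (Q(M) = 2 - (M + M) = 2 - 2*M)
(-72 + Q(v))*7 = (-72 + (2 - 2*6))*7 = (-72 + (2 - 12))*7 = (-72 - 10)*7 = -82*7 = -574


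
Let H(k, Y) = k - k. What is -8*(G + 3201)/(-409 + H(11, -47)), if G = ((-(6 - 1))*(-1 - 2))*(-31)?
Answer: 21888/409 ≈ 53.516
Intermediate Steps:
H(k, Y) = 0
G = -465 (G = (-1*5*(-3))*(-31) = -5*(-3)*(-31) = 15*(-31) = -465)
-8*(G + 3201)/(-409 + H(11, -47)) = -8*(-465 + 3201)/(-409 + 0) = -21888/(-409) = -21888*(-1)/409 = -8*(-2736/409) = 21888/409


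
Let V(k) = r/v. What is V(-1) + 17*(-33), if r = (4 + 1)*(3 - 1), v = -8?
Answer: -2249/4 ≈ -562.25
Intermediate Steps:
r = 10 (r = 5*2 = 10)
V(k) = -5/4 (V(k) = 10/(-8) = 10*(-⅛) = -5/4)
V(-1) + 17*(-33) = -5/4 + 17*(-33) = -5/4 - 561 = -2249/4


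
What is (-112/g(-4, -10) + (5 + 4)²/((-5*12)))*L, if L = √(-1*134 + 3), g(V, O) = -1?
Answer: 2213*I*√131/20 ≈ 1266.4*I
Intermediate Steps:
L = I*√131 (L = √(-134 + 3) = √(-131) = I*√131 ≈ 11.446*I)
(-112/g(-4, -10) + (5 + 4)²/((-5*12)))*L = (-112/(-1) + (5 + 4)²/((-5*12)))*(I*√131) = (-112*(-1) + 9²/(-60))*(I*√131) = (112 + 81*(-1/60))*(I*√131) = (112 - 27/20)*(I*√131) = 2213*(I*√131)/20 = 2213*I*√131/20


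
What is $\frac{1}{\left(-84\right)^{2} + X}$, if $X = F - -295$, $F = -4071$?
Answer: $\frac{1}{3280} \approx 0.00030488$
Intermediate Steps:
$X = -3776$ ($X = -4071 - -295 = -4071 + 295 = -3776$)
$\frac{1}{\left(-84\right)^{2} + X} = \frac{1}{\left(-84\right)^{2} - 3776} = \frac{1}{7056 - 3776} = \frac{1}{3280}$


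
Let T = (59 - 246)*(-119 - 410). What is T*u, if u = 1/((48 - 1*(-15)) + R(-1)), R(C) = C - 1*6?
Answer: 98923/56 ≈ 1766.5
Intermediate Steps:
R(C) = -6 + C (R(C) = C - 6 = -6 + C)
T = 98923 (T = -187*(-529) = 98923)
u = 1/56 (u = 1/((48 - 1*(-15)) + (-6 - 1)) = 1/((48 + 15) - 7) = 1/(63 - 7) = 1/56 ≈ 0.017857)
T*u = 98923*(1/56) = 98923/56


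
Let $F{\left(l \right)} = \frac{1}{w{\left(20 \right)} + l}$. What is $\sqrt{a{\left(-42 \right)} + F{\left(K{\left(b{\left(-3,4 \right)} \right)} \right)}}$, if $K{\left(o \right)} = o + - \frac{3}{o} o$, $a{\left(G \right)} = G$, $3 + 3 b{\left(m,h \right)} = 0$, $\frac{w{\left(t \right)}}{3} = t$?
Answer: $\frac{i \sqrt{32914}}{28} \approx 6.4794 i$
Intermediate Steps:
$w{\left(t \right)} = 3 t$
$b{\left(m,h \right)} = -1$ ($b{\left(m,h \right)} = -1 + \frac{1}{3} \cdot 0 = -1 + 0 = -1$)
$K{\left(o \right)} = -3 + o$ ($K{\left(o \right)} = o - 3 = -3 + o$)
$F{\left(l \right)} = \frac{1}{60 + l}$ ($F{\left(l \right)} = \frac{1}{3 \cdot 20 + l} = \frac{1}{60 + l}$)
$\sqrt{a{\left(-42 \right)} + F{\left(K{\left(b{\left(-3,4 \right)} \right)} \right)}} = \sqrt{-42 + \frac{1}{60 - 4}} = \sqrt{-42 + \frac{1}{56}} = \sqrt{- \frac{2351}{56}} = \frac{i \sqrt{32914}}{28}$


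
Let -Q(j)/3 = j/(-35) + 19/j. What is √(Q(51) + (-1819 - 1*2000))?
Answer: I*√1350869555/595 ≈ 61.772*I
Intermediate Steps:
Q(j) = -57/j + 3*j/35 (Q(j) = -3*(j/(-35) + 19/j) = -3*(j*(-1/35) + 19/j) = -3*(-j/35 + 19/j) = -3*(19/j - j/35) = -57/j + 3*j/35)
√(Q(51) + (-1819 - 1*2000)) = √((-57/51 + (3/35)*51) + (-1819 - 1*2000)) = √((-57*1/51 + 153/35) + (-1819 - 2000)) = √((-19/17 + 153/35) - 3819) = √(1936/595 - 3819) = √(-2270369/595) = I*√1350869555/595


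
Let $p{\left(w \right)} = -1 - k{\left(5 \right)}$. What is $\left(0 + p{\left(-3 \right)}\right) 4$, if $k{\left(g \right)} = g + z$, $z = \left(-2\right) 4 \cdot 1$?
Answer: $8$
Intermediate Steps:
$z = -8$ ($z = \left(-8\right) 1 = -8$)
$k{\left(g \right)} = -8 + g$ ($k{\left(g \right)} = g - 8 = -8 + g$)
$p{\left(w \right)} = 2$ ($p{\left(w \right)} = -1 - \left(-8 + 5\right) = -1 - -3 = -1 + 3 = 2$)
$\left(0 + p{\left(-3 \right)}\right) 4 = \left(0 + 2\right) 4 = 2 \cdot 4 = 8$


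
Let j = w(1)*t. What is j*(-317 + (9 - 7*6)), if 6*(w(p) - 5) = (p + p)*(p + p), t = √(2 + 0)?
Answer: -5950*√2/3 ≈ -2804.9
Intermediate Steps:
t = √2 ≈ 1.4142
w(p) = 5 + 2*p²/3 (w(p) = 5 + ((p + p)*(p + p))/6 = 5 + ((2*p)*(2*p))/6 = 5 + (4*p²)/6 = 5 + 2*p²/3)
j = 17*√2/3 (j = (5 + (⅔)*1²)*√2 = (5 + (⅔)*1)*√2 = (5 + ⅔)*√2 = 17*√2/3 ≈ 8.0139)
j*(-317 + (9 - 7*6)) = (17*√2/3)*(-317 + (9 - 7*6)) = (17*√2/3)*(-317 + (9 - 42)) = (17*√2/3)*(-317 - 33) = (17*√2/3)*(-350) = -5950*√2/3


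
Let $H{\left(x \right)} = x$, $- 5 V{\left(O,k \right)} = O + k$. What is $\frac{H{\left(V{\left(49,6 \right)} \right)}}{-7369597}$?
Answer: $\frac{11}{7369597} \approx 1.4926 \cdot 10^{-6}$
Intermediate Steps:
$V{\left(O,k \right)} = - \frac{O}{5} - \frac{k}{5}$ ($V{\left(O,k \right)} = - \frac{O + k}{5} = - \frac{O}{5} - \frac{k}{5}$)
$\frac{H{\left(V{\left(49,6 \right)} \right)}}{-7369597} = \frac{\left(- \frac{1}{5}\right) 49 - \frac{6}{5}}{-7369597} = \left(- \frac{49}{5} - \frac{6}{5}\right) \left(- \frac{1}{7369597}\right) = \left(-11\right) \left(- \frac{1}{7369597}\right) = \frac{11}{7369597}$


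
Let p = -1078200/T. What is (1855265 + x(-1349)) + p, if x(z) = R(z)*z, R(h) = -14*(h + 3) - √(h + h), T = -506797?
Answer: -11942817704727/506797 + 1349*I*√2698 ≈ -2.3565e+7 + 70070.0*I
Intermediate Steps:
R(h) = -42 - 14*h - √2*√h (R(h) = -14*(3 + h) - √(2*h) = (-42 - 14*h) - √2*√h = -42 - 14*h - √2*√h)
p = 1078200/506797 (p = -1078200/(-506797) = -1078200*(-1/506797) = 1078200/506797 ≈ 2.1275)
x(z) = z*(-42 - 14*z - √2*√z) (x(z) = (-42 - 14*z - √2*√z)*z = z*(-42 - 14*z - √2*√z))
(1855265 + x(-1349)) + p = (1855265 - 1*(-1349)*(42 + 14*(-1349) + √2*√(-1349))) + 1078200/506797 = (1855265 - 1*(-1349)*(42 - 18886 + √2*(I*√1349))) + 1078200/506797 = (1855265 - 1*(-1349)*(42 - 18886 + I*√2698)) + 1078200/506797 = (1855265 - 1*(-1349)*(-18844 + I*√2698)) + 1078200/506797 = (1855265 + (-25420556 + 1349*I*√2698)) + 1078200/506797 = (-23565291 + 1349*I*√2698) + 1078200/506797 = -11942817704727/506797 + 1349*I*√2698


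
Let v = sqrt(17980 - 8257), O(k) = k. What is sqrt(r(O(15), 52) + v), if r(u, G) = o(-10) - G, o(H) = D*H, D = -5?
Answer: sqrt(-2 + sqrt(9723)) ≈ 9.8288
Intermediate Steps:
o(H) = -5*H
r(u, G) = 50 - G (r(u, G) = -5*(-10) - G = 50 - G)
v = sqrt(9723) ≈ 98.605
sqrt(r(O(15), 52) + v) = sqrt((50 - 1*52) + sqrt(9723)) = sqrt((50 - 52) + sqrt(9723)) = sqrt(-2 + sqrt(9723))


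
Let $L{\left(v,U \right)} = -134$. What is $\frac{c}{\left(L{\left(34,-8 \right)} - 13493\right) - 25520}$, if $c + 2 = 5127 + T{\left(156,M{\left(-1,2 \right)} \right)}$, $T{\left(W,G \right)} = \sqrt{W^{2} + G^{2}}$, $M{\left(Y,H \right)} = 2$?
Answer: $- \frac{5125}{39147} - \frac{2 \sqrt{6085}}{39147} \approx -0.1349$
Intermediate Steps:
$T{\left(W,G \right)} = \sqrt{G^{2} + W^{2}}$
$c = 5125 + 2 \sqrt{6085}$ ($c = -2 + \left(5127 + \sqrt{2^{2} + 156^{2}}\right) = -2 + \left(5127 + \sqrt{4 + 24336}\right) = -2 + \left(5127 + \sqrt{24340}\right) = -2 + \left(5127 + 2 \sqrt{6085}\right) = 5125 + 2 \sqrt{6085} \approx 5281.0$)
$\frac{c}{\left(L{\left(34,-8 \right)} - 13493\right) - 25520} = \frac{5125 + 2 \sqrt{6085}}{\left(-134 - 13493\right) - 25520} = \frac{5125 + 2 \sqrt{6085}}{-13627 - 25520} = \frac{5125 + 2 \sqrt{6085}}{-39147} = \left(5125 + 2 \sqrt{6085}\right) \left(- \frac{1}{39147}\right) = - \frac{5125}{39147} - \frac{2 \sqrt{6085}}{39147}$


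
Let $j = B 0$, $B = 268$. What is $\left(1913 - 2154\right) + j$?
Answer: $-241$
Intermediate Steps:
$j = 0$ ($j = 268 \cdot 0 = 0$)
$\left(1913 - 2154\right) + j = \left(1913 - 2154\right) + 0 = -241 + 0 = -241$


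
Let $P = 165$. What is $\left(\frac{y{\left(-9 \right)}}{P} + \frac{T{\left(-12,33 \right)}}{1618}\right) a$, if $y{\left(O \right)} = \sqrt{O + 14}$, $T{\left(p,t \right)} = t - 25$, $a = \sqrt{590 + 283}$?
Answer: $\frac{\sqrt{97} \left(660 + 809 \sqrt{5}\right)}{44495} \approx 0.5465$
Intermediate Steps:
$a = 3 \sqrt{97}$ ($a = \sqrt{873} = 3 \sqrt{97} \approx 29.547$)
$T{\left(p,t \right)} = -25 + t$ ($T{\left(p,t \right)} = t - 25 = -25 + t$)
$y{\left(O \right)} = \sqrt{14 + O}$
$\left(\frac{y{\left(-9 \right)}}{P} + \frac{T{\left(-12,33 \right)}}{1618}\right) a = \left(\frac{\sqrt{14 - 9}}{165} + \frac{-25 + 33}{1618}\right) 3 \sqrt{97} = \left(\sqrt{5} \cdot \frac{1}{165} + 8 \cdot \frac{1}{1618}\right) 3 \sqrt{97} = \left(\frac{\sqrt{5}}{165} + \frac{4}{809}\right) 3 \sqrt{97} = \left(\frac{4}{809} + \frac{\sqrt{5}}{165}\right) 3 \sqrt{97} = 3 \sqrt{97} \left(\frac{4}{809} + \frac{\sqrt{5}}{165}\right)$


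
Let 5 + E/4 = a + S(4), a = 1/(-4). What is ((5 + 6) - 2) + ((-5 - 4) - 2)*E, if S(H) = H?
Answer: 64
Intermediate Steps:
a = -¼ ≈ -0.25000
E = -5 (E = -20 + 4*(-¼ + 4) = -20 + 4*(15/4) = -20 + 15 = -5)
((5 + 6) - 2) + ((-5 - 4) - 2)*E = ((5 + 6) - 2) + ((-5 - 4) - 2)*(-5) = (11 - 2) + (-9 - 2)*(-5) = 9 - 11*(-5) = 9 + 55 = 64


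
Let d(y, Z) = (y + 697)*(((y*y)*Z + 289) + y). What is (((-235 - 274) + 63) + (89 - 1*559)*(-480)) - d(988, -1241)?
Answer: 2041198149649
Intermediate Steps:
d(y, Z) = (697 + y)*(289 + y + Z*y²) (d(y, Z) = (697 + y)*((y²*Z + 289) + y) = (697 + y)*((Z*y² + 289) + y) = (697 + y)*((289 + Z*y²) + y) = (697 + y)*(289 + y + Z*y²))
(((-235 - 274) + 63) + (89 - 1*559)*(-480)) - d(988, -1241) = (((-235 - 274) + 63) + (89 - 1*559)*(-480)) - (201433 + 988² + 986*988 - 1241*988³ + 697*(-1241)*988²) = ((-509 + 63) + (89 - 559)*(-480)) - (201433 + 976144 + 974168 - 1241*964430272 + 697*(-1241)*976144) = (-446 - 470*(-480)) - (201433 + 976144 + 974168 - 1196857967552 - 844342108688) = (-446 + 225600) - 1*(-2041197924495) = 225154 + 2041197924495 = 2041198149649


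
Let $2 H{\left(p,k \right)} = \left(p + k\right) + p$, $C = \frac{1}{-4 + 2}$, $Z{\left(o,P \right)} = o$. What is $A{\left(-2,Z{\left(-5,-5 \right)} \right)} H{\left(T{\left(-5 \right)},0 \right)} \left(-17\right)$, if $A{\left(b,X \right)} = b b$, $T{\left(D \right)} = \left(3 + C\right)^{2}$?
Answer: $-425$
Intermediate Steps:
$C = - \frac{1}{2}$ ($C = \frac{1}{-2} = - \frac{1}{2} \approx -0.5$)
$T{\left(D \right)} = \frac{25}{4}$ ($T{\left(D \right)} = \left(3 - \frac{1}{2}\right)^{2} = \left(\frac{5}{2}\right)^{2} = \frac{25}{4}$)
$A{\left(b,X \right)} = b^{2}$
$H{\left(p,k \right)} = p + \frac{k}{2}$ ($H{\left(p,k \right)} = \frac{\left(p + k\right) + p}{2} = \frac{\left(k + p\right) + p}{2} = \frac{k + 2 p}{2} = p + \frac{k}{2}$)
$A{\left(-2,Z{\left(-5,-5 \right)} \right)} H{\left(T{\left(-5 \right)},0 \right)} \left(-17\right) = \left(-2\right)^{2} \left(\frac{25}{4} + \frac{1}{2} \cdot 0\right) \left(-17\right) = 4 \left(\frac{25}{4} + 0\right) \left(-17\right) = 4 \cdot \frac{25}{4} \left(-17\right) = 25 \left(-17\right) = -425$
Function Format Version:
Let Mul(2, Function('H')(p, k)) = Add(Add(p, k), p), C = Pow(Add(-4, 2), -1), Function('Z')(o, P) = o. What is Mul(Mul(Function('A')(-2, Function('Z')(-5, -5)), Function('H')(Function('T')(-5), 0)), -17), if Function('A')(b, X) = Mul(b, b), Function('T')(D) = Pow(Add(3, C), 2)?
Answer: -425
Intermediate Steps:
C = Rational(-1, 2) (C = Pow(-2, -1) = Rational(-1, 2) ≈ -0.50000)
Function('T')(D) = Rational(25, 4) (Function('T')(D) = Pow(Add(3, Rational(-1, 2)), 2) = Pow(Rational(5, 2), 2) = Rational(25, 4))
Function('A')(b, X) = Pow(b, 2)
Function('H')(p, k) = Add(p, Mul(Rational(1, 2), k)) (Function('H')(p, k) = Mul(Rational(1, 2), Add(Add(p, k), p)) = Mul(Rational(1, 2), Add(Add(k, p), p)) = Mul(Rational(1, 2), Add(k, Mul(2, p))) = Add(p, Mul(Rational(1, 2), k)))
Mul(Mul(Function('A')(-2, Function('Z')(-5, -5)), Function('H')(Function('T')(-5), 0)), -17) = Mul(Mul(Pow(-2, 2), Add(Rational(25, 4), Mul(Rational(1, 2), 0))), -17) = Mul(Mul(4, Add(Rational(25, 4), 0)), -17) = Mul(Mul(4, Rational(25, 4)), -17) = Mul(25, -17) = -425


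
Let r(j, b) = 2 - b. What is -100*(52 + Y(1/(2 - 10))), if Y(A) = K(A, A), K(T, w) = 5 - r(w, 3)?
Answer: -5800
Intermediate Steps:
K(T, w) = 6 (K(T, w) = 5 - (2 - 1*3) = 5 - (2 - 3) = 5 - 1*(-1) = 5 + 1 = 6)
Y(A) = 6
-100*(52 + Y(1/(2 - 10))) = -100*(52 + 6) = -100*58 = -5800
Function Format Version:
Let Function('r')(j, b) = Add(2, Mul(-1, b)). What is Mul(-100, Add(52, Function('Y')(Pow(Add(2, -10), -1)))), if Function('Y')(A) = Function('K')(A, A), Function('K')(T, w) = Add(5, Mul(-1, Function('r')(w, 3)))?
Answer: -5800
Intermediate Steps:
Function('K')(T, w) = 6 (Function('K')(T, w) = Add(5, Mul(-1, Add(2, Mul(-1, 3)))) = Add(5, Mul(-1, Add(2, -3))) = Add(5, Mul(-1, -1)) = Add(5, 1) = 6)
Function('Y')(A) = 6
Mul(-100, Add(52, Function('Y')(Pow(Add(2, -10), -1)))) = Mul(-100, Add(52, 6)) = Mul(-100, 58) = -5800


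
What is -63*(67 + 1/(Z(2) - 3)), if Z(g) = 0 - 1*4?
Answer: -4212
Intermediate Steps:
Z(g) = -4 (Z(g) = 0 - 4 = -4)
-63*(67 + 1/(Z(2) - 3)) = -63*(67 + 1/(-4 - 3)) = -63*(67 + 1/(-7)) = -63*(67 - ⅐) = -63*468/7 = -4212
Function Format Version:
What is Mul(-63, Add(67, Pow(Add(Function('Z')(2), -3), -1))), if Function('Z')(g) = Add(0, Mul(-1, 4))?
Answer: -4212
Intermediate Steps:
Function('Z')(g) = -4 (Function('Z')(g) = Add(0, -4) = -4)
Mul(-63, Add(67, Pow(Add(Function('Z')(2), -3), -1))) = Mul(-63, Add(67, Pow(Add(-4, -3), -1))) = Mul(-63, Add(67, Pow(-7, -1))) = Mul(-63, Add(67, Rational(-1, 7))) = Mul(-63, Rational(468, 7)) = -4212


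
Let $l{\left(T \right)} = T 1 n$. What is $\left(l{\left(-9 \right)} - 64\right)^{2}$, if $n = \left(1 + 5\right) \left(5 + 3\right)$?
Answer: $246016$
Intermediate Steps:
$n = 48$ ($n = 6 \cdot 8 = 48$)
$l{\left(T \right)} = 48 T$ ($l{\left(T \right)} = T 1 \cdot 48 = T 48 = 48 T$)
$\left(l{\left(-9 \right)} - 64\right)^{2} = \left(48 \left(-9\right) - 64\right)^{2} = \left(-432 - 64\right)^{2} = \left(-496\right)^{2} = 246016$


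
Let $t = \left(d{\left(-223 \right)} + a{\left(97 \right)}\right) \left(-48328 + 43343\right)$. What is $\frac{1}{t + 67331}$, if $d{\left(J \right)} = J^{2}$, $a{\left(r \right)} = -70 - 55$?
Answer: $- \frac{1}{247208609} \approx -4.0452 \cdot 10^{-9}$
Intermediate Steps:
$a{\left(r \right)} = -125$
$t = -247275940$ ($t = \left(\left(-223\right)^{2} - 125\right) \left(-48328 + 43343\right) = \left(49729 - 125\right) \left(-4985\right) = 49604 \left(-4985\right) = -247275940$)
$\frac{1}{t + 67331} = \frac{1}{-247275940 + 67331} = \frac{1}{-247208609} = - \frac{1}{247208609}$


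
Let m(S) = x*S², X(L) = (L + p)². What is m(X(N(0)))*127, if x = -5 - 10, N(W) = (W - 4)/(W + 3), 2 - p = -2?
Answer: -2600960/27 ≈ -96332.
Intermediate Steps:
p = 4 (p = 2 - 1*(-2) = 2 + 2 = 4)
N(W) = (-4 + W)/(3 + W)
x = -15
X(L) = (4 + L)² (X(L) = (L + 4)² = (4 + L)²)
m(S) = -15*S²
m(X(N(0)))*127 = -15*(4 + (-4 + 0)/(3 + 0))⁴*127 = -15*(4 - 4/3)⁴*127 = -15*((8/3)²)²*127 = -15*(64/9)²*127 = -15*4096/81*127 = -20480/27*127 = -2600960/27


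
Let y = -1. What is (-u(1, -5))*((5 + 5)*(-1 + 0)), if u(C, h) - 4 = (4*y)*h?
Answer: 240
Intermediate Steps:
u(C, h) = 4 - 4*h (u(C, h) = 4 + (4*(-1))*h = 4 - 4*h)
(-u(1, -5))*((5 + 5)*(-1 + 0)) = (-(4 - 4*(-5)))*((5 + 5)*(-1 + 0)) = (-(4 + 20))*(10*(-1)) = -1*24*(-10) = -24*(-10) = 240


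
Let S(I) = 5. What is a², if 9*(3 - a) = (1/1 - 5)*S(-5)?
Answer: 2209/81 ≈ 27.272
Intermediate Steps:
a = 47/9 (a = 3 - (1/1 - 5)*5/9 = 3 - (1 - 5)*5/9 = 3 - (-4)*5/9 = 3 - ⅑*(-20) = 3 + 20/9 = 47/9 ≈ 5.2222)
a² = (47/9)² = 2209/81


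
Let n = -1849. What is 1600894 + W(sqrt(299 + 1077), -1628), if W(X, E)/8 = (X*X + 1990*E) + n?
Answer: -24320650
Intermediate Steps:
W(X, E) = -14792 + 8*X**2 + 15920*E (W(X, E) = 8*((X*X + 1990*E) - 1849) = 8*((X**2 + 1990*E) - 1849) = 8*(-1849 + X**2 + 1990*E) = -14792 + 8*X**2 + 15920*E)
1600894 + W(sqrt(299 + 1077), -1628) = 1600894 + (-14792 + 8*(sqrt(299 + 1077))**2 + 15920*(-1628)) = 1600894 + (-14792 + 8*(sqrt(1376))**2 - 25917760) = 1600894 + (-14792 + 8*(4*sqrt(86))**2 - 25917760) = 1600894 + (-14792 + 8*1376 - 25917760) = 1600894 + (-14792 + 11008 - 25917760) = 1600894 - 25921544 = -24320650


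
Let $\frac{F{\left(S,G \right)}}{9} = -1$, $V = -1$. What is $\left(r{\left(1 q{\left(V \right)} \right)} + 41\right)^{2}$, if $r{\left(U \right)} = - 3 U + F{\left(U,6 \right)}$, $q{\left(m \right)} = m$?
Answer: $1225$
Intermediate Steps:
$F{\left(S,G \right)} = -9$ ($F{\left(S,G \right)} = 9 \left(-1\right) = -9$)
$r{\left(U \right)} = -9 - 3 U$ ($r{\left(U \right)} = - 3 U - 9 = -9 - 3 U$)
$\left(r{\left(1 q{\left(V \right)} \right)} + 41\right)^{2} = \left(\left(-9 - 3 \cdot 1 \left(-1\right)\right) + 41\right)^{2} = \left(\left(-9 - -3\right) + 41\right)^{2} = \left(\left(-9 + 3\right) + 41\right)^{2} = \left(-6 + 41\right)^{2} = 35^{2} = 1225$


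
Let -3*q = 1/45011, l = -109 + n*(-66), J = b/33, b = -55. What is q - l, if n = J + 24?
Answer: 213757238/135033 ≈ 1583.0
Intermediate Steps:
J = -5/3 (J = -55/33 = -55*1/33 = -5/3 ≈ -1.6667)
n = 67/3 (n = -5/3 + 24 = 67/3 ≈ 22.333)
l = -1583 (l = -109 + (67/3)*(-66) = -109 - 1474 = -1583)
q = -1/135033 (q = -1/3/45011 = -1/3*1/45011 = -1/135033 ≈ -7.4056e-6)
q - l = -1/135033 - 1*(-1583) = -1/135033 + 1583 = 213757238/135033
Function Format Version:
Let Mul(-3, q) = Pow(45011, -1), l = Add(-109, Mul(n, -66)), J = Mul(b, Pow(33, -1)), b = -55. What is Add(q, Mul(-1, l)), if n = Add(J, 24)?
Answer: Rational(213757238, 135033) ≈ 1583.0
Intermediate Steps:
J = Rational(-5, 3) (J = Mul(-55, Pow(33, -1)) = Mul(-55, Rational(1, 33)) = Rational(-5, 3) ≈ -1.6667)
n = Rational(67, 3) (n = Add(Rational(-5, 3), 24) = Rational(67, 3) ≈ 22.333)
l = -1583 (l = Add(-109, Mul(Rational(67, 3), -66)) = Add(-109, -1474) = -1583)
q = Rational(-1, 135033) (q = Mul(Rational(-1, 3), Pow(45011, -1)) = Mul(Rational(-1, 3), Rational(1, 45011)) = Rational(-1, 135033) ≈ -7.4056e-6)
Add(q, Mul(-1, l)) = Add(Rational(-1, 135033), Mul(-1, -1583)) = Add(Rational(-1, 135033), 1583) = Rational(213757238, 135033)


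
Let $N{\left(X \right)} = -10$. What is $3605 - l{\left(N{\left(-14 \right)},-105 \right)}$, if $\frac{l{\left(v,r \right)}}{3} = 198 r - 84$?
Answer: $66227$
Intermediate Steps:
$l{\left(v,r \right)} = -252 + 594 r$ ($l{\left(v,r \right)} = 3 \left(198 r - 84\right) = 3 \left(-84 + 198 r\right) = -252 + 594 r$)
$3605 - l{\left(N{\left(-14 \right)},-105 \right)} = 3605 - \left(-252 + 594 \left(-105\right)\right) = 3605 - \left(-252 - 62370\right) = 3605 - -62622 = 3605 + 62622 = 66227$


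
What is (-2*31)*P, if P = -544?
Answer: 33728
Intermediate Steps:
(-2*31)*P = -2*31*(-544) = -62*(-544) = 33728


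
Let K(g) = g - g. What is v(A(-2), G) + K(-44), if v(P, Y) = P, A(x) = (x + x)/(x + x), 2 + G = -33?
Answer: 1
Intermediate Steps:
K(g) = 0
G = -35 (G = -2 - 33 = -35)
A(x) = 1 (A(x) = (2*x)/((2*x)) = (2*x)*(1/(2*x)) = 1)
v(A(-2), G) + K(-44) = 1 + 0 = 1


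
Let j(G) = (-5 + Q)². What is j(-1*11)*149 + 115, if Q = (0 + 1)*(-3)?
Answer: 9651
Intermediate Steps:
Q = -3 (Q = 1*(-3) = -3)
j(G) = 64 (j(G) = (-5 - 3)² = (-8)² = 64)
j(-1*11)*149 + 115 = 64*149 + 115 = 9536 + 115 = 9651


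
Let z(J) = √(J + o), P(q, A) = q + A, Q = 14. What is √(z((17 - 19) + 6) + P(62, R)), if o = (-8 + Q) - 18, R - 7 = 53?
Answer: √(122 + 2*I*√2) ≈ 11.046 + 0.128*I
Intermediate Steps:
R = 60 (R = 7 + 53 = 60)
o = -12 (o = (-8 + 14) - 18 = 6 - 18 = -12)
P(q, A) = A + q
z(J) = √(-12 + J) (z(J) = √(J - 12) = √(-12 + J))
√(z((17 - 19) + 6) + P(62, R)) = √(√(-12 + ((17 - 19) + 6)) + (60 + 62)) = √(√(-12 + (-2 + 6)) + 122) = √(√(-12 + 4) + 122) = √(√(-8) + 122) = √(2*I*√2 + 122) = √(122 + 2*I*√2)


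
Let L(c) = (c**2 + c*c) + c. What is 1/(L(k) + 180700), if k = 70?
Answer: 1/190570 ≈ 5.2474e-6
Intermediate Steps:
L(c) = c + 2*c**2 (L(c) = (c**2 + c**2) + c = 2*c**2 + c = c + 2*c**2)
1/(L(k) + 180700) = 1/(70*(1 + 2*70) + 180700) = 1/(70*(1 + 140) + 180700) = 1/(70*141 + 180700) = 1/(9870 + 180700) = 1/190570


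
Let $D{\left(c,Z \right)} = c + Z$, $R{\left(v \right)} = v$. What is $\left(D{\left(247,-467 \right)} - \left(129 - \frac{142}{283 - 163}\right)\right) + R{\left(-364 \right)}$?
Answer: $- \frac{42709}{60} \approx -711.82$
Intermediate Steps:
$D{\left(c,Z \right)} = Z + c$
$\left(D{\left(247,-467 \right)} - \left(129 - \frac{142}{283 - 163}\right)\right) + R{\left(-364 \right)} = \left(\left(-467 + 247\right) - \left(129 - \frac{142}{283 - 163}\right)\right) - 364 = \left(-220 - \left(129 - \frac{142}{120}\right)\right) - 364 = \left(-220 + \left(142 \cdot \frac{1}{120} - 129\right)\right) - 364 = \left(-220 + \left(\frac{71}{60} - 129\right)\right) - 364 = \left(-220 - \frac{7669}{60}\right) - 364 = - \frac{20869}{60} - 364 = - \frac{42709}{60}$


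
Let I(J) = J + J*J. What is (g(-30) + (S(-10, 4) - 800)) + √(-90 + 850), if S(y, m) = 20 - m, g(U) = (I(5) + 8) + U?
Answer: -776 + 2*√190 ≈ -748.43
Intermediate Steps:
I(J) = J + J²
g(U) = 38 + U (g(U) = (5*(1 + 5) + 8) + U = (5*6 + 8) + U = (30 + 8) + U = 38 + U)
(g(-30) + (S(-10, 4) - 800)) + √(-90 + 850) = ((38 - 30) + ((20 - 1*4) - 800)) + √(-90 + 850) = (8 + ((20 - 4) - 800)) + √760 = (8 + (16 - 800)) + 2*√190 = (8 - 784) + 2*√190 = -776 + 2*√190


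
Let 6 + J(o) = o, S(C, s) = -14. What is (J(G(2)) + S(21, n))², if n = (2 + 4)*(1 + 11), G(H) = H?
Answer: 324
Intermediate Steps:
n = 72 (n = 6*12 = 72)
J(o) = -6 + o
(J(G(2)) + S(21, n))² = ((-6 + 2) - 14)² = (-4 - 14)² = (-18)² = 324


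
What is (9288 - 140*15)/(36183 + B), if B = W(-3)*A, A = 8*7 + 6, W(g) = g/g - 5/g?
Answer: 21564/109045 ≈ 0.19775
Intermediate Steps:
W(g) = 1 - 5/g
A = 62 (A = 56 + 6 = 62)
B = 496/3 (B = ((-5 - 3)/(-3))*62 = -⅓*(-8)*62 = (8/3)*62 = 496/3 ≈ 165.33)
(9288 - 140*15)/(36183 + B) = (9288 - 140*15)/(36183 + 496/3) = (9288 - 2100)/(109045/3) = 7188*(3/109045) = 21564/109045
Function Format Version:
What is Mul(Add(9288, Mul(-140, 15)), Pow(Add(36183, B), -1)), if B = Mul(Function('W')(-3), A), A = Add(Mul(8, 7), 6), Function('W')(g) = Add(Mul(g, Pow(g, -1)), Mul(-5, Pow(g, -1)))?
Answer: Rational(21564, 109045) ≈ 0.19775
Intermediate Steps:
Function('W')(g) = Add(1, Mul(-5, Pow(g, -1)))
A = 62 (A = Add(56, 6) = 62)
B = Rational(496, 3) (B = Mul(Mul(Pow(-3, -1), Add(-5, -3)), 62) = Mul(Mul(Rational(-1, 3), -8), 62) = Mul(Rational(8, 3), 62) = Rational(496, 3) ≈ 165.33)
Mul(Add(9288, Mul(-140, 15)), Pow(Add(36183, B), -1)) = Mul(Add(9288, Mul(-140, 15)), Pow(Add(36183, Rational(496, 3)), -1)) = Mul(Add(9288, -2100), Pow(Rational(109045, 3), -1)) = Mul(7188, Rational(3, 109045)) = Rational(21564, 109045)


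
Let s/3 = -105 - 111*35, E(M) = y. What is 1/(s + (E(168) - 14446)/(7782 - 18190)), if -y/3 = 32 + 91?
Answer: -10408/124568945 ≈ -8.3552e-5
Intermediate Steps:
y = -369 (y = -3*(32 + 91) = -3*123 = -369)
E(M) = -369
s = -11970 (s = 3*(-105 - 111*35) = 3*(-105 - 3885) = 3*(-3990) = -11970)
1/(s + (E(168) - 14446)/(7782 - 18190)) = 1/(-11970 + (-369 - 14446)/(7782 - 18190)) = 1/(-11970 - 14815/(-10408)) = 1/(-11970 - 14815*(-1/10408)) = 1/(-11970 + 14815/10408) = 1/(-124568945/10408) = -10408/124568945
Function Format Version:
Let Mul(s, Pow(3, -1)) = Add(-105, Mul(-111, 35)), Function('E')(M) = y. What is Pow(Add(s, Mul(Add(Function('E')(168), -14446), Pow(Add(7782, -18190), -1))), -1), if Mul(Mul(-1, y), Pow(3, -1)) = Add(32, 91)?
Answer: Rational(-10408, 124568945) ≈ -8.3552e-5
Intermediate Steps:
y = -369 (y = Mul(-3, Add(32, 91)) = Mul(-3, 123) = -369)
Function('E')(M) = -369
s = -11970 (s = Mul(3, Add(-105, Mul(-111, 35))) = Mul(3, Add(-105, -3885)) = Mul(3, -3990) = -11970)
Pow(Add(s, Mul(Add(Function('E')(168), -14446), Pow(Add(7782, -18190), -1))), -1) = Pow(Add(-11970, Mul(Add(-369, -14446), Pow(Add(7782, -18190), -1))), -1) = Pow(Add(-11970, Mul(-14815, Pow(-10408, -1))), -1) = Pow(Add(-11970, Mul(-14815, Rational(-1, 10408))), -1) = Pow(Add(-11970, Rational(14815, 10408)), -1) = Pow(Rational(-124568945, 10408), -1) = Rational(-10408, 124568945)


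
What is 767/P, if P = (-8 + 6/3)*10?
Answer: -767/60 ≈ -12.783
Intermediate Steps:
P = -60 (P = (-8 + 6*(⅓))*10 = (-8 + 2)*10 = -6*10 = -60)
767/P = 767/(-60) = 767*(-1/60) = -767/60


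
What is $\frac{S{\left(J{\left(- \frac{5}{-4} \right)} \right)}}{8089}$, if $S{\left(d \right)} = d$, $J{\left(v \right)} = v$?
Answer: $\frac{5}{32356} \approx 0.00015453$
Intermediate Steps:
$\frac{S{\left(J{\left(- \frac{5}{-4} \right)} \right)}}{8089} = \frac{\left(-5\right) \frac{1}{-4}}{8089} = \left(-5\right) \left(- \frac{1}{4}\right) \frac{1}{8089} = \frac{5}{4} \cdot \frac{1}{8089} = \frac{5}{32356}$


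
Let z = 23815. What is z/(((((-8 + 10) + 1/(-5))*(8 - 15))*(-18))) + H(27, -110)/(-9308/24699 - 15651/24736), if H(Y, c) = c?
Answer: 149656722047635/699458839758 ≈ 213.96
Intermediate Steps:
z/(((((-8 + 10) + 1/(-5))*(8 - 15))*(-18))) + H(27, -110)/(-9308/24699 - 15651/24736) = 23815/(((((-8 + 10) + 1/(-5))*(8 - 15))*(-18))) - 110/(-9308/24699 - 15651/24736) = 23815/((((2 - ⅕)*(-7))*(-18))) - 110/(-9308*1/24699 - 15651*1/24736) = 23815/((((9/5)*(-7))*(-18))) - 110/(-9308/24699 - 15651/24736) = 23815/((-63/5*(-18))) - 110/(-616806737/610954464) = 23815/(1134/5) - 110*(-610954464/616806737) = 23815*(5/1134) + 67204991040/616806737 = 119075/1134 + 67204991040/616806737 = 149656722047635/699458839758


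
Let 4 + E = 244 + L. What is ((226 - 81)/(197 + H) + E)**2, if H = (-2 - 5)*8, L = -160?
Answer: 130530625/19881 ≈ 6565.6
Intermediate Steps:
H = -56 (H = -7*8 = -56)
E = 80 (E = -4 + (244 - 160) = -4 + 84 = 80)
((226 - 81)/(197 + H) + E)**2 = ((226 - 81)/(197 - 56) + 80)**2 = (145/141 + 80)**2 = (11425/141)**2 = 130530625/19881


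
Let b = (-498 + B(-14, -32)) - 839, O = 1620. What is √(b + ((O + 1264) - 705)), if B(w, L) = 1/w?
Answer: √165018/14 ≈ 29.016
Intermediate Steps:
b = -18719/14 (b = (-498 + 1/(-14)) - 839 = (-498 - 1/14) - 839 = -6973/14 - 839 = -18719/14 ≈ -1337.1)
√(b + ((O + 1264) - 705)) = √(-18719/14 + ((1620 + 1264) - 705)) = √(-18719/14 + (2884 - 705)) = √(-18719/14 + 2179) = √(11787/14) = √165018/14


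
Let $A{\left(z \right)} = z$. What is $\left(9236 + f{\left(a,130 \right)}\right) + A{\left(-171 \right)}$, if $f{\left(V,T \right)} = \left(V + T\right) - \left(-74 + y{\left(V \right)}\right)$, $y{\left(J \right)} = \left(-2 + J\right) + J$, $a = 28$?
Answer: $9243$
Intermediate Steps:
$y{\left(J \right)} = -2 + 2 J$
$f{\left(V,T \right)} = 76 + T - V$ ($f{\left(V,T \right)} = \left(V + T\right) - \left(-76 + 2 V\right) = \left(T + V\right) + \left(74 - \left(-2 + 2 V\right)\right) = \left(T + V\right) - \left(-76 + 2 V\right) = 76 + T - V$)
$\left(9236 + f{\left(a,130 \right)}\right) + A{\left(-171 \right)} = \left(9236 + \left(76 + 130 - 28\right)\right) - 171 = \left(9236 + 178\right) - 171 = 9414 - 171 = 9243$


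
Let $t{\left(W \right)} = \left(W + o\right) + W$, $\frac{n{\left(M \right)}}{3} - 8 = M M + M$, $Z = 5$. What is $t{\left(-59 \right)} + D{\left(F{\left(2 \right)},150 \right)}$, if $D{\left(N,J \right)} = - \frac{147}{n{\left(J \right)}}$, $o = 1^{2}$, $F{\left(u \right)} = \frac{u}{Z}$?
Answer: $- \frac{2651035}{22658} \approx -117.0$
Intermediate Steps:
$F{\left(u \right)} = \frac{u}{5}$
$n{\left(M \right)} = 24 + 3 M + 3 M^{2}$ ($n{\left(M \right)} = 24 + 3 \left(M M + M\right) = 24 + 3 \left(M^{2} + M\right) = 24 + 3 \left(M + M^{2}\right) = 24 + \left(3 M + 3 M^{2}\right) = 24 + 3 M + 3 M^{2}$)
$o = 1$
$t{\left(W \right)} = 1 + 2 W$ ($t{\left(W \right)} = \left(W + 1\right) + W = \left(1 + W\right) + W = 1 + 2 W$)
$D{\left(N,J \right)} = - \frac{147}{24 + 3 J + 3 J^{2}}$
$t{\left(-59 \right)} + D{\left(F{\left(2 \right)},150 \right)} = \left(1 + 2 \left(-59\right)\right) - \frac{49}{8 + 150 + 150^{2}} = \left(1 - 118\right) - \frac{49}{8 + 150 + 22500} = -117 - \frac{49}{22658} = - \frac{2651035}{22658}$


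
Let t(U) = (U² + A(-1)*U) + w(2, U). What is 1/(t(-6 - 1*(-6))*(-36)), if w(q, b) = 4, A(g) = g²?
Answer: -1/144 ≈ -0.0069444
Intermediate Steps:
t(U) = 4 + U + U² (t(U) = (U² + (-1)²*U) + 4 = (U² + 1*U) + 4 = (U² + U) + 4 = (U + U²) + 4 = 4 + U + U²)
1/(t(-6 - 1*(-6))*(-36)) = 1/((4 + (-6 - 1*(-6)) + (-6 - 1*(-6))²)*(-36)) = 1/((4 + (-6 + 6) + (-6 + 6)²)*(-36)) = 1/((4 + 0 + 0²)*(-36)) = 1/((4 + 0 + 0)*(-36)) = 1/(4*(-36)) = 1/(-144) = -1/144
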